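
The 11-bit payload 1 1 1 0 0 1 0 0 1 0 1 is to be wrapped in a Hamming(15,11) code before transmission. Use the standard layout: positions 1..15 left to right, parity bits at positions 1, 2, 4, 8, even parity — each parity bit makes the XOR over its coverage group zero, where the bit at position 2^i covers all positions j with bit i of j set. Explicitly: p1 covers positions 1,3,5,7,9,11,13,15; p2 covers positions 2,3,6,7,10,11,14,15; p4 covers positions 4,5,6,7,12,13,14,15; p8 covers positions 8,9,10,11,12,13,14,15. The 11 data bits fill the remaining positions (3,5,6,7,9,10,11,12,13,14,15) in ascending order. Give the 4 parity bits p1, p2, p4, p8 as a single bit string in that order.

Place data bits at non-power-of-two positions: b3=1, b5=1, b6=1, b7=0, b9=0, b10=1, b11=0, b12=0, b13=1, b14=0, b15=1.
p1 = XOR of data positions {3,5,7,9,11,13,15} = 1⊕1⊕0⊕0⊕0⊕1⊕1 = 0
p2 = XOR of data positions {3,6,7,10,11,14,15} = 1⊕1⊕0⊕1⊕0⊕0⊕1 = 0
p4 = XOR of data positions {5,6,7,12,13,14,15} = 1⊕1⊕0⊕0⊕1⊕0⊕1 = 0
p8 = XOR of data positions {9,10,11,12,13,14,15} = 0⊕1⊕0⊕0⊕1⊕0⊕1 = 1
Parity bits p1,p2,p4,p8 = 0001

0001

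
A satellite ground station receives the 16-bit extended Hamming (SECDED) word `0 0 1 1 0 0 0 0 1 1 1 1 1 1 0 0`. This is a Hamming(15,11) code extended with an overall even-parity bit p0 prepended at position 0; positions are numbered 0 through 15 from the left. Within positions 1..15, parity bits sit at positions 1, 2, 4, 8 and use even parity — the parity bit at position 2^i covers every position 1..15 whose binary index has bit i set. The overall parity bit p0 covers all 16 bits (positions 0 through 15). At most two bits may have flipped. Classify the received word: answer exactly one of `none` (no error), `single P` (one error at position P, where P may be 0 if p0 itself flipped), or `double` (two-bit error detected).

s1: b1⊕b3⊕b5⊕b7⊕b9⊕b11⊕b13⊕b15 = 0⊕1⊕0⊕0⊕1⊕1⊕1⊕0 = 0
s2: b2⊕b3⊕b6⊕b7⊕b10⊕b11⊕b14⊕b15 = 1⊕1⊕0⊕0⊕1⊕1⊕0⊕0 = 0
s4: b4⊕b5⊕b6⊕b7⊕b12⊕b13⊕b14⊕b15 = 0⊕0⊕0⊕0⊕1⊕1⊕0⊕0 = 0
s8: b8⊕b9⊕b10⊕b11⊕b12⊕b13⊕b14⊕b15 = 1⊕1⊕1⊕1⊕1⊕1⊕0⊕0 = 0
Syndrome (s8...s1) = 0000 → position 0 (no error).
Overall parity (XOR of all 16 bits, including p0): 0⊕0⊕1⊕1⊕0⊕0⊕0⊕0⊕1⊕1⊕1⊕1⊕1⊕1⊕0⊕0 = 0
Overall=0, syndrome position=0 → no error.

none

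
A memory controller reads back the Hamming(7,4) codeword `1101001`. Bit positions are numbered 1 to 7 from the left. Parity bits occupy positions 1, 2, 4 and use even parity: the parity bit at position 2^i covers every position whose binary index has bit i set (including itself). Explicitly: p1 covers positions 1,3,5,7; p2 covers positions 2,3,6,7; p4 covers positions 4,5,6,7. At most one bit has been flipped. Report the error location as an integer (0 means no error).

s1: b1⊕b3⊕b5⊕b7 = 1⊕0⊕0⊕1 = 0
s2: b2⊕b3⊕b6⊕b7 = 1⊕0⊕0⊕1 = 0
s4: b4⊕b5⊕b6⊕b7 = 1⊕0⊕0⊕1 = 0
Syndrome (s4...s1) = 000 → position 0 (no error).

0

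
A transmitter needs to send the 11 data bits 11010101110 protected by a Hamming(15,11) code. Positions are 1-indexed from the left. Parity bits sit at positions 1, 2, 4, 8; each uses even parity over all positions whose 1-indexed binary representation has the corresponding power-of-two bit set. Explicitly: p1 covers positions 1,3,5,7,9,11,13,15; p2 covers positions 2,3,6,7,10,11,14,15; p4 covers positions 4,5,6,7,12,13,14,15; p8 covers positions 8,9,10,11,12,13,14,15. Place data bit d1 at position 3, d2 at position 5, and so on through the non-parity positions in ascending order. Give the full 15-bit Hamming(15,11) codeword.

001110100101110

Place data bits at non-power-of-two positions: b3=1, b5=1, b6=0, b7=1, b9=0, b10=1, b11=0, b12=1, b13=1, b14=1, b15=0.
p1 = XOR of data positions {3,5,7,9,11,13,15} = 1⊕1⊕1⊕0⊕0⊕1⊕0 = 0
p2 = XOR of data positions {3,6,7,10,11,14,15} = 1⊕0⊕1⊕1⊕0⊕1⊕0 = 0
p4 = XOR of data positions {5,6,7,12,13,14,15} = 1⊕0⊕1⊕1⊕1⊕1⊕0 = 1
p8 = XOR of data positions {9,10,11,12,13,14,15} = 0⊕1⊕0⊕1⊕1⊕1⊕0 = 0
Codeword b1..b15 = 001110100101110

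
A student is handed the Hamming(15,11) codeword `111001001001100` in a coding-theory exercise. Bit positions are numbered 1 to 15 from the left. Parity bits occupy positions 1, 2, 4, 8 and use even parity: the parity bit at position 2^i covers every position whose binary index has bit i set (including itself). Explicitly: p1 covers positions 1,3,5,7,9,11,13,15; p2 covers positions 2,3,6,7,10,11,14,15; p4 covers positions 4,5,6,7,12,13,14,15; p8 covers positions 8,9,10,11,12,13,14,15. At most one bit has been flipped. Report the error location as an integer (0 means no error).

14

s1: b1⊕b3⊕b5⊕b7⊕b9⊕b11⊕b13⊕b15 = 1⊕1⊕0⊕0⊕1⊕0⊕1⊕0 = 0
s2: b2⊕b3⊕b6⊕b7⊕b10⊕b11⊕b14⊕b15 = 1⊕1⊕1⊕0⊕0⊕0⊕0⊕0 = 1
s4: b4⊕b5⊕b6⊕b7⊕b12⊕b13⊕b14⊕b15 = 0⊕0⊕1⊕0⊕1⊕1⊕0⊕0 = 1
s8: b8⊕b9⊕b10⊕b11⊕b12⊕b13⊕b14⊕b15 = 0⊕1⊕0⊕0⊕1⊕1⊕0⊕0 = 1
Syndrome (s8...s1) = 1110 → position 14.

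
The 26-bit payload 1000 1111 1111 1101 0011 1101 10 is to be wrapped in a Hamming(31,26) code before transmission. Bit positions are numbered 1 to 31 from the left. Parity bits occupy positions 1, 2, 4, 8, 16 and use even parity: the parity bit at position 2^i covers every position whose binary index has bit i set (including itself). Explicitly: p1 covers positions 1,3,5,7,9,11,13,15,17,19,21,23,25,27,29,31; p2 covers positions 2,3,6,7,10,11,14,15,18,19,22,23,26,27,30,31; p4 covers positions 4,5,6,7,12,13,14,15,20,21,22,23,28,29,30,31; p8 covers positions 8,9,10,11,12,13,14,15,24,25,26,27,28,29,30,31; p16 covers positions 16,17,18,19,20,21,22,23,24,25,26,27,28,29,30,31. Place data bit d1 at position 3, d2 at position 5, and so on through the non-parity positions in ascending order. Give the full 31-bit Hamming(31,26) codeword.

Place data bits at non-power-of-two positions: b3=1, b5=0, b6=0, b7=0, b9=1, b10=1, b11=1, b12=1, b13=1, b14=1, b15=1, b17=1, b18=1, b19=1, b20=0, b21=1, b22=0, b23=0, b24=1, b25=1, b26=1, b27=1, b28=0, b29=1, b30=1, b31=0.
p1 = XOR of data positions {3,5,7,9,11,13,15,17,19,21,23,25,27,29,31} = 1⊕0⊕0⊕1⊕1⊕1⊕1⊕1⊕1⊕1⊕0⊕1⊕1⊕1⊕0 = 1
p2 = XOR of data positions {3,6,7,10,11,14,15,18,19,22,23,26,27,30,31} = 1⊕0⊕0⊕1⊕1⊕1⊕1⊕1⊕1⊕0⊕0⊕1⊕1⊕1⊕0 = 0
p4 = XOR of data positions {5,6,7,12,13,14,15,20,21,22,23,28,29,30,31} = 0⊕0⊕0⊕1⊕1⊕1⊕1⊕0⊕1⊕0⊕0⊕0⊕1⊕1⊕0 = 1
p8 = XOR of data positions {9,10,11,12,13,14,15,24,25,26,27,28,29,30,31} = 1⊕1⊕1⊕1⊕1⊕1⊕1⊕1⊕1⊕1⊕1⊕0⊕1⊕1⊕0 = 1
p16 = XOR of data positions {17,18,19,20,21,22,23,24,25,26,27,28,29,30,31} = 1⊕1⊕1⊕0⊕1⊕0⊕0⊕1⊕1⊕1⊕1⊕0⊕1⊕1⊕0 = 0
Codeword b1..b31 = 1011000111111110111010011110110

1011000111111110111010011110110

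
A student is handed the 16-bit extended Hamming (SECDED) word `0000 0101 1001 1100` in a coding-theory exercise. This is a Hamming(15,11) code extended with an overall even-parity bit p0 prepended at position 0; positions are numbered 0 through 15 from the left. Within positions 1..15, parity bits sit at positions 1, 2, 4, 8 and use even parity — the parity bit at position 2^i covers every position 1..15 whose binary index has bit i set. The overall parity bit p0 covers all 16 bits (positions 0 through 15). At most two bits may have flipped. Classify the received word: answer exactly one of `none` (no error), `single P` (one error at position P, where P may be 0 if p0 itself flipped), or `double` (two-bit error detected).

none

s1: b1⊕b3⊕b5⊕b7⊕b9⊕b11⊕b13⊕b15 = 0⊕0⊕1⊕1⊕0⊕1⊕1⊕0 = 0
s2: b2⊕b3⊕b6⊕b7⊕b10⊕b11⊕b14⊕b15 = 0⊕0⊕0⊕1⊕0⊕1⊕0⊕0 = 0
s4: b4⊕b5⊕b6⊕b7⊕b12⊕b13⊕b14⊕b15 = 0⊕1⊕0⊕1⊕1⊕1⊕0⊕0 = 0
s8: b8⊕b9⊕b10⊕b11⊕b12⊕b13⊕b14⊕b15 = 1⊕0⊕0⊕1⊕1⊕1⊕0⊕0 = 0
Syndrome (s8...s1) = 0000 → position 0 (no error).
Overall parity (XOR of all 16 bits, including p0): 0⊕0⊕0⊕0⊕0⊕1⊕0⊕1⊕1⊕0⊕0⊕1⊕1⊕1⊕0⊕0 = 0
Overall=0, syndrome position=0 → no error.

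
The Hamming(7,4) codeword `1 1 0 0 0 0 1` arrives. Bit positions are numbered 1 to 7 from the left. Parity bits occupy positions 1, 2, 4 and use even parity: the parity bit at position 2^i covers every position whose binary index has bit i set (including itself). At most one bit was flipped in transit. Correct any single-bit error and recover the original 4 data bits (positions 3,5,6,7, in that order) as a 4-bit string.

s1: b1⊕b3⊕b5⊕b7 = 1⊕0⊕0⊕1 = 0
s2: b2⊕b3⊕b6⊕b7 = 1⊕0⊕0⊕1 = 0
s4: b4⊕b5⊕b6⊕b7 = 0⊕0⊕0⊕1 = 1
Syndrome (s4...s1) = 100 → position 4.
Flip bit 4: corrected codeword = 1101001
Data bits at positions 3,5,6,7: 0001

0001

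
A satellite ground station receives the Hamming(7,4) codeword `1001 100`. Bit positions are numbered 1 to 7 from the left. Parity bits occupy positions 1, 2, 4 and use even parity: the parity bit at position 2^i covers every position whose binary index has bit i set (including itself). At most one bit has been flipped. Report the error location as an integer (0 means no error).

0

s1: b1⊕b3⊕b5⊕b7 = 1⊕0⊕1⊕0 = 0
s2: b2⊕b3⊕b6⊕b7 = 0⊕0⊕0⊕0 = 0
s4: b4⊕b5⊕b6⊕b7 = 1⊕1⊕0⊕0 = 0
Syndrome (s4...s1) = 000 → position 0 (no error).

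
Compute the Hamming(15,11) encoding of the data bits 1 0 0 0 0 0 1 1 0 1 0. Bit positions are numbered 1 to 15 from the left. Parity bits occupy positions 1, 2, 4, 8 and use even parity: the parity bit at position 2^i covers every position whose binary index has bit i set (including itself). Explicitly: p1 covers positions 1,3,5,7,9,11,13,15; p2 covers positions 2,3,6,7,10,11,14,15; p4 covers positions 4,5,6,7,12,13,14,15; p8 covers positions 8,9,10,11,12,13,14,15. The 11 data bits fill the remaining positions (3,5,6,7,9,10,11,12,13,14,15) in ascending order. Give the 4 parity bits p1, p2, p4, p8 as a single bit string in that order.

Place data bits at non-power-of-two positions: b3=1, b5=0, b6=0, b7=0, b9=0, b10=0, b11=1, b12=1, b13=0, b14=1, b15=0.
p1 = XOR of data positions {3,5,7,9,11,13,15} = 1⊕0⊕0⊕0⊕1⊕0⊕0 = 0
p2 = XOR of data positions {3,6,7,10,11,14,15} = 1⊕0⊕0⊕0⊕1⊕1⊕0 = 1
p4 = XOR of data positions {5,6,7,12,13,14,15} = 0⊕0⊕0⊕1⊕0⊕1⊕0 = 0
p8 = XOR of data positions {9,10,11,12,13,14,15} = 0⊕0⊕1⊕1⊕0⊕1⊕0 = 1
Parity bits p1,p2,p4,p8 = 0101

0101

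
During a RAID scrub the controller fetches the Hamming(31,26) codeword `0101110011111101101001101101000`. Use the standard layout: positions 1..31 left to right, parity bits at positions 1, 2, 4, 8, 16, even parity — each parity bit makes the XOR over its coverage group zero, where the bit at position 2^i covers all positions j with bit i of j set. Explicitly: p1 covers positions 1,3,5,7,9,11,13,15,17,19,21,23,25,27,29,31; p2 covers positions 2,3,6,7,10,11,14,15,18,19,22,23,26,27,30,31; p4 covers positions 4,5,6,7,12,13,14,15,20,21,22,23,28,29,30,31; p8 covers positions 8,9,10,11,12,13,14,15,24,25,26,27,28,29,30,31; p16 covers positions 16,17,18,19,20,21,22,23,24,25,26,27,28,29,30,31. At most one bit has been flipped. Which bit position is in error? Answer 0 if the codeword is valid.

s1: b1⊕b3⊕b5⊕b7⊕b9⊕b11⊕b13⊕b15⊕b17⊕b19⊕b21⊕b23⊕b25⊕b27⊕b29⊕b31 = 0⊕0⊕1⊕0⊕1⊕1⊕1⊕0⊕1⊕1⊕0⊕1⊕1⊕0⊕0⊕0 = 0
s2: b2⊕b3⊕b6⊕b7⊕b10⊕b11⊕b14⊕b15⊕b18⊕b19⊕b22⊕b23⊕b26⊕b27⊕b30⊕b31 = 1⊕0⊕1⊕0⊕1⊕1⊕1⊕0⊕0⊕1⊕1⊕1⊕1⊕0⊕0⊕0 = 1
s4: b4⊕b5⊕b6⊕b7⊕b12⊕b13⊕b14⊕b15⊕b20⊕b21⊕b22⊕b23⊕b28⊕b29⊕b30⊕b31 = 1⊕1⊕1⊕0⊕1⊕1⊕1⊕0⊕0⊕0⊕1⊕1⊕1⊕0⊕0⊕0 = 1
s8: b8⊕b9⊕b10⊕b11⊕b12⊕b13⊕b14⊕b15⊕b24⊕b25⊕b26⊕b27⊕b28⊕b29⊕b30⊕b31 = 0⊕1⊕1⊕1⊕1⊕1⊕1⊕0⊕0⊕1⊕1⊕0⊕1⊕0⊕0⊕0 = 1
s16: b16⊕b17⊕b18⊕b19⊕b20⊕b21⊕b22⊕b23⊕b24⊕b25⊕b26⊕b27⊕b28⊕b29⊕b30⊕b31 = 1⊕1⊕0⊕1⊕0⊕0⊕1⊕1⊕0⊕1⊕1⊕0⊕1⊕0⊕0⊕0 = 0
Syndrome (s16...s1) = 01110 → position 14.

14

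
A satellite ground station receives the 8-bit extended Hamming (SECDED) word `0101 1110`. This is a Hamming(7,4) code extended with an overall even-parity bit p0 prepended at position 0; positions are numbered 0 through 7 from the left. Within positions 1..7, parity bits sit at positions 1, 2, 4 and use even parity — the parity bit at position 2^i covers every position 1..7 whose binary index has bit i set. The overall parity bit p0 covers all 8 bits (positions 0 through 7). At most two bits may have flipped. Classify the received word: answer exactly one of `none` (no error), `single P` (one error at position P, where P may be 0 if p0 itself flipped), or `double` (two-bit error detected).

single 5

s1: b1⊕b3⊕b5⊕b7 = 1⊕1⊕1⊕0 = 1
s2: b2⊕b3⊕b6⊕b7 = 0⊕1⊕1⊕0 = 0
s4: b4⊕b5⊕b6⊕b7 = 1⊕1⊕1⊕0 = 1
Syndrome (s4...s1) = 101 → position 5.
Overall parity (XOR of all 8 bits, including p0): 0⊕1⊕0⊕1⊕1⊕1⊕1⊕0 = 1
Overall=1, syndrome position=5 → single-bit error at position 5.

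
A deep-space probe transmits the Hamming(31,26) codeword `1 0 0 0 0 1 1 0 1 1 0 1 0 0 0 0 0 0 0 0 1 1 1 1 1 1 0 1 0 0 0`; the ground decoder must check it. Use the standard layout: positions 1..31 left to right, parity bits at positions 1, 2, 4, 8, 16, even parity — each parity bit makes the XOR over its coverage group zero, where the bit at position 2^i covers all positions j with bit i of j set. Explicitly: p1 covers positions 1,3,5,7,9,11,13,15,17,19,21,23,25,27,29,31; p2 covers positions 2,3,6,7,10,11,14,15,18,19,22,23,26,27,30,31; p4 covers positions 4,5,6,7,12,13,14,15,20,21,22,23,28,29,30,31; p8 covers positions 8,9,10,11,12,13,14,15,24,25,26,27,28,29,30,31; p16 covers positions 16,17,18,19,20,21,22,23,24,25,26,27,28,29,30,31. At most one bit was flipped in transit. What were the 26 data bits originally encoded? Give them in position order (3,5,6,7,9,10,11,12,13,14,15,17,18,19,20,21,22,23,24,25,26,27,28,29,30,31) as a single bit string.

00111101000000011111100000

s1: b1⊕b3⊕b5⊕b7⊕b9⊕b11⊕b13⊕b15⊕b17⊕b19⊕b21⊕b23⊕b25⊕b27⊕b29⊕b31 = 1⊕0⊕0⊕1⊕1⊕0⊕0⊕0⊕0⊕0⊕1⊕1⊕1⊕0⊕0⊕0 = 0
s2: b2⊕b3⊕b6⊕b7⊕b10⊕b11⊕b14⊕b15⊕b18⊕b19⊕b22⊕b23⊕b26⊕b27⊕b30⊕b31 = 0⊕0⊕1⊕1⊕1⊕0⊕0⊕0⊕0⊕0⊕1⊕1⊕1⊕0⊕0⊕0 = 0
s4: b4⊕b5⊕b6⊕b7⊕b12⊕b13⊕b14⊕b15⊕b20⊕b21⊕b22⊕b23⊕b28⊕b29⊕b30⊕b31 = 0⊕0⊕1⊕1⊕1⊕0⊕0⊕0⊕0⊕1⊕1⊕1⊕1⊕0⊕0⊕0 = 1
s8: b8⊕b9⊕b10⊕b11⊕b12⊕b13⊕b14⊕b15⊕b24⊕b25⊕b26⊕b27⊕b28⊕b29⊕b30⊕b31 = 0⊕1⊕1⊕0⊕1⊕0⊕0⊕0⊕1⊕1⊕1⊕0⊕1⊕0⊕0⊕0 = 1
s16: b16⊕b17⊕b18⊕b19⊕b20⊕b21⊕b22⊕b23⊕b24⊕b25⊕b26⊕b27⊕b28⊕b29⊕b30⊕b31 = 0⊕0⊕0⊕0⊕0⊕1⊕1⊕1⊕1⊕1⊕1⊕0⊕1⊕0⊕0⊕0 = 1
Syndrome (s16...s1) = 11100 → position 28.
Flip bit 28: corrected codeword = 1000011011010000000011111100000
Data bits at positions 3,5,6,7,9,10,11,12,13,14,15,17,18,19,20,21,22,23,24,25,26,27,28,29,30,31: 00111101000000011111100000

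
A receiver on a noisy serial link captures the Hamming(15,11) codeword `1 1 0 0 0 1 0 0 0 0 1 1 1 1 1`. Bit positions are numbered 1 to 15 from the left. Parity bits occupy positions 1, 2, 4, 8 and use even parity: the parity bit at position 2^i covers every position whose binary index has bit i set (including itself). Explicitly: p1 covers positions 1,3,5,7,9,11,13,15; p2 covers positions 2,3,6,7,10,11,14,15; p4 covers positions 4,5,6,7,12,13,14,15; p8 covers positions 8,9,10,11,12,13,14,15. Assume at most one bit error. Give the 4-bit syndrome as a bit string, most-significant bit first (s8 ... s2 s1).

s1: b1⊕b3⊕b5⊕b7⊕b9⊕b11⊕b13⊕b15 = 1⊕0⊕0⊕0⊕0⊕1⊕1⊕1 = 0
s2: b2⊕b3⊕b6⊕b7⊕b10⊕b11⊕b14⊕b15 = 1⊕0⊕1⊕0⊕0⊕1⊕1⊕1 = 1
s4: b4⊕b5⊕b6⊕b7⊕b12⊕b13⊕b14⊕b15 = 0⊕0⊕1⊕0⊕1⊕1⊕1⊕1 = 1
s8: b8⊕b9⊕b10⊕b11⊕b12⊕b13⊕b14⊕b15 = 0⊕0⊕0⊕1⊕1⊕1⊕1⊕1 = 1
Syndrome (s8...s1) = 1110 → position 14.

1110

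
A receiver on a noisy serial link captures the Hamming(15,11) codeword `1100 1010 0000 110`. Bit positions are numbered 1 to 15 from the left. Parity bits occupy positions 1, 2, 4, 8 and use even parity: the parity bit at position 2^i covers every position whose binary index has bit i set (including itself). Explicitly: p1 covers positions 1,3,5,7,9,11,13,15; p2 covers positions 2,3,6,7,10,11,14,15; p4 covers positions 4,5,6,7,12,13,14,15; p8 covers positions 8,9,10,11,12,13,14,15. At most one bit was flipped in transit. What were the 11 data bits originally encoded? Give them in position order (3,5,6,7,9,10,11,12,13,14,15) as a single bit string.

01010000110

s1: b1⊕b3⊕b5⊕b7⊕b9⊕b11⊕b13⊕b15 = 1⊕0⊕1⊕1⊕0⊕0⊕1⊕0 = 0
s2: b2⊕b3⊕b6⊕b7⊕b10⊕b11⊕b14⊕b15 = 1⊕0⊕0⊕1⊕0⊕0⊕1⊕0 = 1
s4: b4⊕b5⊕b6⊕b7⊕b12⊕b13⊕b14⊕b15 = 0⊕1⊕0⊕1⊕0⊕1⊕1⊕0 = 0
s8: b8⊕b9⊕b10⊕b11⊕b12⊕b13⊕b14⊕b15 = 0⊕0⊕0⊕0⊕0⊕1⊕1⊕0 = 0
Syndrome (s8...s1) = 0010 → position 2.
Flip bit 2: corrected codeword = 100010100000110
Data bits at positions 3,5,6,7,9,10,11,12,13,14,15: 01010000110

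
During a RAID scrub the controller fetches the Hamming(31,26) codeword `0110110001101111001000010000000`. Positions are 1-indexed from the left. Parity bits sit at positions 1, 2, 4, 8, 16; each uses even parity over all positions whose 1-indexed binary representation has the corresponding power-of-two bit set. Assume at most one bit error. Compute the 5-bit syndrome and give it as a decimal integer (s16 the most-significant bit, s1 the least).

20

s1: b1⊕b3⊕b5⊕b7⊕b9⊕b11⊕b13⊕b15⊕b17⊕b19⊕b21⊕b23⊕b25⊕b27⊕b29⊕b31 = 0⊕1⊕1⊕0⊕0⊕1⊕1⊕1⊕0⊕1⊕0⊕0⊕0⊕0⊕0⊕0 = 0
s2: b2⊕b3⊕b6⊕b7⊕b10⊕b11⊕b14⊕b15⊕b18⊕b19⊕b22⊕b23⊕b26⊕b27⊕b30⊕b31 = 1⊕1⊕1⊕0⊕1⊕1⊕1⊕1⊕0⊕1⊕0⊕0⊕0⊕0⊕0⊕0 = 0
s4: b4⊕b5⊕b6⊕b7⊕b12⊕b13⊕b14⊕b15⊕b20⊕b21⊕b22⊕b23⊕b28⊕b29⊕b30⊕b31 = 0⊕1⊕1⊕0⊕0⊕1⊕1⊕1⊕0⊕0⊕0⊕0⊕0⊕0⊕0⊕0 = 1
s8: b8⊕b9⊕b10⊕b11⊕b12⊕b13⊕b14⊕b15⊕b24⊕b25⊕b26⊕b27⊕b28⊕b29⊕b30⊕b31 = 0⊕0⊕1⊕1⊕0⊕1⊕1⊕1⊕1⊕0⊕0⊕0⊕0⊕0⊕0⊕0 = 0
s16: b16⊕b17⊕b18⊕b19⊕b20⊕b21⊕b22⊕b23⊕b24⊕b25⊕b26⊕b27⊕b28⊕b29⊕b30⊕b31 = 1⊕0⊕0⊕1⊕0⊕0⊕0⊕0⊕1⊕0⊕0⊕0⊕0⊕0⊕0⊕0 = 1
Syndrome (s16...s1) = 10100 → position 20.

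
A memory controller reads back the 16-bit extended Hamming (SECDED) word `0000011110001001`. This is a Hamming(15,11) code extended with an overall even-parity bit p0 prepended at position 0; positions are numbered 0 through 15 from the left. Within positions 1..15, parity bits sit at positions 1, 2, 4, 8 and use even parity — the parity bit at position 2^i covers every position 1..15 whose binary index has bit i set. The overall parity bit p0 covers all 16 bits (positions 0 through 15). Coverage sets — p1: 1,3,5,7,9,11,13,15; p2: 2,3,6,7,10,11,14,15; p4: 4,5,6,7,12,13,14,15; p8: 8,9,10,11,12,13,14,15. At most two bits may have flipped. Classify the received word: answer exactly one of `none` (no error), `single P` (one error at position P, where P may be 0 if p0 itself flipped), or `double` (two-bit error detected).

double

s1: b1⊕b3⊕b5⊕b7⊕b9⊕b11⊕b13⊕b15 = 0⊕0⊕1⊕1⊕0⊕0⊕0⊕1 = 1
s2: b2⊕b3⊕b6⊕b7⊕b10⊕b11⊕b14⊕b15 = 0⊕0⊕1⊕1⊕0⊕0⊕0⊕1 = 1
s4: b4⊕b5⊕b6⊕b7⊕b12⊕b13⊕b14⊕b15 = 0⊕1⊕1⊕1⊕1⊕0⊕0⊕1 = 1
s8: b8⊕b9⊕b10⊕b11⊕b12⊕b13⊕b14⊕b15 = 1⊕0⊕0⊕0⊕1⊕0⊕0⊕1 = 1
Syndrome (s8...s1) = 1111 → position 15.
Overall parity (XOR of all 16 bits, including p0): 0⊕0⊕0⊕0⊕0⊕1⊕1⊕1⊕1⊕0⊕0⊕0⊕1⊕0⊕0⊕1 = 0
Overall=0, syndrome position=15 → double-bit error detected (uncorrectable).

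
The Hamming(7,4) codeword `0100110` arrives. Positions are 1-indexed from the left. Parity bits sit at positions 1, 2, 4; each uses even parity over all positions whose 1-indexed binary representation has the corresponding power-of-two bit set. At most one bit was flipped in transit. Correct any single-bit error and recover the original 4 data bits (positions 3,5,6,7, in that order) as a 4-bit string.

0110

s1: b1⊕b3⊕b5⊕b7 = 0⊕0⊕1⊕0 = 1
s2: b2⊕b3⊕b6⊕b7 = 1⊕0⊕1⊕0 = 0
s4: b4⊕b5⊕b6⊕b7 = 0⊕1⊕1⊕0 = 0
Syndrome (s4...s1) = 001 → position 1.
Flip bit 1: corrected codeword = 1100110
Data bits at positions 3,5,6,7: 0110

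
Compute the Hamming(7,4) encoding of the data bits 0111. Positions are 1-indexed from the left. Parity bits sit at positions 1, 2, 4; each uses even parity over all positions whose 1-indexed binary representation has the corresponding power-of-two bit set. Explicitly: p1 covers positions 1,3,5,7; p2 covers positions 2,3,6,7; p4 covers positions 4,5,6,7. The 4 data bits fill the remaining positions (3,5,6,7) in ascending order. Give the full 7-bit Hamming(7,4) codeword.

Place data bits at non-power-of-two positions: b3=0, b5=1, b6=1, b7=1.
p1 = XOR of data positions {3,5,7} = 0⊕1⊕1 = 0
p2 = XOR of data positions {3,6,7} = 0⊕1⊕1 = 0
p4 = XOR of data positions {5,6,7} = 1⊕1⊕1 = 1
Codeword b1..b7 = 0001111

0001111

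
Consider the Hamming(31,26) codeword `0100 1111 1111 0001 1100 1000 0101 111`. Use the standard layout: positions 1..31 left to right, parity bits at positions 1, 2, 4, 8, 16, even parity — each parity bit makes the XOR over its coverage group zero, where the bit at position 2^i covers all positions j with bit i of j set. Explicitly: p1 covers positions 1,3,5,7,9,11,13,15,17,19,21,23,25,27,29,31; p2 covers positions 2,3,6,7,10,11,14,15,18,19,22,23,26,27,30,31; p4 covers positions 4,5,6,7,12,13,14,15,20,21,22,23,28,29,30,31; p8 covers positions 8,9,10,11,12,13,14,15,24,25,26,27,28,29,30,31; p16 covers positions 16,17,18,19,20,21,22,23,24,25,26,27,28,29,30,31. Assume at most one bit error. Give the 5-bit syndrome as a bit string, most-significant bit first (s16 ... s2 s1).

s1: b1⊕b3⊕b5⊕b7⊕b9⊕b11⊕b13⊕b15⊕b17⊕b19⊕b21⊕b23⊕b25⊕b27⊕b29⊕b31 = 0⊕0⊕1⊕1⊕1⊕1⊕0⊕0⊕1⊕0⊕1⊕0⊕0⊕0⊕1⊕1 = 0
s2: b2⊕b3⊕b6⊕b7⊕b10⊕b11⊕b14⊕b15⊕b18⊕b19⊕b22⊕b23⊕b26⊕b27⊕b30⊕b31 = 1⊕0⊕1⊕1⊕1⊕1⊕0⊕0⊕1⊕0⊕0⊕0⊕1⊕0⊕1⊕1 = 1
s4: b4⊕b5⊕b6⊕b7⊕b12⊕b13⊕b14⊕b15⊕b20⊕b21⊕b22⊕b23⊕b28⊕b29⊕b30⊕b31 = 0⊕1⊕1⊕1⊕1⊕0⊕0⊕0⊕0⊕1⊕0⊕0⊕1⊕1⊕1⊕1 = 1
s8: b8⊕b9⊕b10⊕b11⊕b12⊕b13⊕b14⊕b15⊕b24⊕b25⊕b26⊕b27⊕b28⊕b29⊕b30⊕b31 = 1⊕1⊕1⊕1⊕1⊕0⊕0⊕0⊕0⊕0⊕1⊕0⊕1⊕1⊕1⊕1 = 0
s16: b16⊕b17⊕b18⊕b19⊕b20⊕b21⊕b22⊕b23⊕b24⊕b25⊕b26⊕b27⊕b28⊕b29⊕b30⊕b31 = 1⊕1⊕1⊕0⊕0⊕1⊕0⊕0⊕0⊕0⊕1⊕0⊕1⊕1⊕1⊕1 = 1
Syndrome (s16...s1) = 10110 → position 22.

10110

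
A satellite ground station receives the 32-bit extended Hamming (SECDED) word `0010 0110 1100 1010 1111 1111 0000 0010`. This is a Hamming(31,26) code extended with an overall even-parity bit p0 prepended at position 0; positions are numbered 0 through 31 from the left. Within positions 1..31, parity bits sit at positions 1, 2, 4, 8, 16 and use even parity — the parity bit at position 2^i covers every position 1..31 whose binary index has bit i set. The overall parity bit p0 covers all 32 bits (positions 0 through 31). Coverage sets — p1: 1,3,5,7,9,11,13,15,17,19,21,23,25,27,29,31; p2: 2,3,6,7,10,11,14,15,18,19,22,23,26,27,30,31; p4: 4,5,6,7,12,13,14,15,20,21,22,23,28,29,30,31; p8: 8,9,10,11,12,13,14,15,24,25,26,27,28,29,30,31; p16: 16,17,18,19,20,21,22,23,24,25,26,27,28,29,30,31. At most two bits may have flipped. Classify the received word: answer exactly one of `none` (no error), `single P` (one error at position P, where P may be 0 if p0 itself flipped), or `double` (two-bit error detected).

s1: b1⊕b3⊕b5⊕b7⊕b9⊕b11⊕b13⊕b15⊕b17⊕b19⊕b21⊕b23⊕b25⊕b27⊕b29⊕b31 = 0⊕0⊕1⊕0⊕1⊕0⊕0⊕0⊕1⊕1⊕1⊕1⊕0⊕0⊕0⊕0 = 0
s2: b2⊕b3⊕b6⊕b7⊕b10⊕b11⊕b14⊕b15⊕b18⊕b19⊕b22⊕b23⊕b26⊕b27⊕b30⊕b31 = 1⊕0⊕1⊕0⊕0⊕0⊕1⊕0⊕1⊕1⊕1⊕1⊕0⊕0⊕1⊕0 = 0
s4: b4⊕b5⊕b6⊕b7⊕b12⊕b13⊕b14⊕b15⊕b20⊕b21⊕b22⊕b23⊕b28⊕b29⊕b30⊕b31 = 0⊕1⊕1⊕0⊕1⊕0⊕1⊕0⊕1⊕1⊕1⊕1⊕0⊕0⊕1⊕0 = 1
s8: b8⊕b9⊕b10⊕b11⊕b12⊕b13⊕b14⊕b15⊕b24⊕b25⊕b26⊕b27⊕b28⊕b29⊕b30⊕b31 = 1⊕1⊕0⊕0⊕1⊕0⊕1⊕0⊕0⊕0⊕0⊕0⊕0⊕0⊕1⊕0 = 1
s16: b16⊕b17⊕b18⊕b19⊕b20⊕b21⊕b22⊕b23⊕b24⊕b25⊕b26⊕b27⊕b28⊕b29⊕b30⊕b31 = 1⊕1⊕1⊕1⊕1⊕1⊕1⊕1⊕0⊕0⊕0⊕0⊕0⊕0⊕1⊕0 = 1
Syndrome (s16...s1) = 11100 → position 28.
Overall parity (XOR of all 32 bits, including p0): 0⊕0⊕1⊕0⊕0⊕1⊕1⊕0⊕1⊕1⊕0⊕0⊕1⊕0⊕1⊕0⊕1⊕1⊕1⊕1⊕1⊕1⊕1⊕1⊕0⊕0⊕0⊕0⊕0⊕0⊕1⊕0 = 0
Overall=0, syndrome position=28 → double-bit error detected (uncorrectable).

double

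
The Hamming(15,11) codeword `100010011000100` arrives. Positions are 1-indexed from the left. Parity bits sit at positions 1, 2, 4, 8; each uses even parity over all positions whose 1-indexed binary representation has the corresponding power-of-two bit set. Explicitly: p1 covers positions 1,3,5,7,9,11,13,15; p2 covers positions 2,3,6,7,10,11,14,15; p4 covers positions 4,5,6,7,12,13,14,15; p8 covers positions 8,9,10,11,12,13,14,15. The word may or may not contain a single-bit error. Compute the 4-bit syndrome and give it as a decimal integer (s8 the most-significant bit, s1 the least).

s1: b1⊕b3⊕b5⊕b7⊕b9⊕b11⊕b13⊕b15 = 1⊕0⊕1⊕0⊕1⊕0⊕1⊕0 = 0
s2: b2⊕b3⊕b6⊕b7⊕b10⊕b11⊕b14⊕b15 = 0⊕0⊕0⊕0⊕0⊕0⊕0⊕0 = 0
s4: b4⊕b5⊕b6⊕b7⊕b12⊕b13⊕b14⊕b15 = 0⊕1⊕0⊕0⊕0⊕1⊕0⊕0 = 0
s8: b8⊕b9⊕b10⊕b11⊕b12⊕b13⊕b14⊕b15 = 1⊕1⊕0⊕0⊕0⊕1⊕0⊕0 = 1
Syndrome (s8...s1) = 1000 → position 8.

8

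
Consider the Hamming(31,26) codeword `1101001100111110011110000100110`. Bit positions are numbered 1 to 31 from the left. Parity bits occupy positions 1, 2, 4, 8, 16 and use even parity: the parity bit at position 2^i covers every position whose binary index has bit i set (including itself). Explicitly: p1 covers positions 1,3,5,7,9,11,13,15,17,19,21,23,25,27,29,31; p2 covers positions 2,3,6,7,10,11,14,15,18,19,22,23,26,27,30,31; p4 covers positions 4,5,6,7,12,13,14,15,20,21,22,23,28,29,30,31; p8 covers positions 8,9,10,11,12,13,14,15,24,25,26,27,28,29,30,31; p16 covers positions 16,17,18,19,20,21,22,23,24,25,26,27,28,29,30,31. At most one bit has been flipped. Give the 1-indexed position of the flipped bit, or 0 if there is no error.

s1: b1⊕b3⊕b5⊕b7⊕b9⊕b11⊕b13⊕b15⊕b17⊕b19⊕b21⊕b23⊕b25⊕b27⊕b29⊕b31 = 1⊕0⊕0⊕1⊕0⊕1⊕1⊕1⊕0⊕1⊕1⊕0⊕0⊕0⊕1⊕0 = 0
s2: b2⊕b3⊕b6⊕b7⊕b10⊕b11⊕b14⊕b15⊕b18⊕b19⊕b22⊕b23⊕b26⊕b27⊕b30⊕b31 = 1⊕0⊕0⊕1⊕0⊕1⊕1⊕1⊕1⊕1⊕0⊕0⊕1⊕0⊕1⊕0 = 1
s4: b4⊕b5⊕b6⊕b7⊕b12⊕b13⊕b14⊕b15⊕b20⊕b21⊕b22⊕b23⊕b28⊕b29⊕b30⊕b31 = 1⊕0⊕0⊕1⊕1⊕1⊕1⊕1⊕1⊕1⊕0⊕0⊕0⊕1⊕1⊕0 = 0
s8: b8⊕b9⊕b10⊕b11⊕b12⊕b13⊕b14⊕b15⊕b24⊕b25⊕b26⊕b27⊕b28⊕b29⊕b30⊕b31 = 1⊕0⊕0⊕1⊕1⊕1⊕1⊕1⊕0⊕0⊕1⊕0⊕0⊕1⊕1⊕0 = 1
s16: b16⊕b17⊕b18⊕b19⊕b20⊕b21⊕b22⊕b23⊕b24⊕b25⊕b26⊕b27⊕b28⊕b29⊕b30⊕b31 = 0⊕0⊕1⊕1⊕1⊕1⊕0⊕0⊕0⊕0⊕1⊕0⊕0⊕1⊕1⊕0 = 1
Syndrome (s16...s1) = 11010 → position 26.

26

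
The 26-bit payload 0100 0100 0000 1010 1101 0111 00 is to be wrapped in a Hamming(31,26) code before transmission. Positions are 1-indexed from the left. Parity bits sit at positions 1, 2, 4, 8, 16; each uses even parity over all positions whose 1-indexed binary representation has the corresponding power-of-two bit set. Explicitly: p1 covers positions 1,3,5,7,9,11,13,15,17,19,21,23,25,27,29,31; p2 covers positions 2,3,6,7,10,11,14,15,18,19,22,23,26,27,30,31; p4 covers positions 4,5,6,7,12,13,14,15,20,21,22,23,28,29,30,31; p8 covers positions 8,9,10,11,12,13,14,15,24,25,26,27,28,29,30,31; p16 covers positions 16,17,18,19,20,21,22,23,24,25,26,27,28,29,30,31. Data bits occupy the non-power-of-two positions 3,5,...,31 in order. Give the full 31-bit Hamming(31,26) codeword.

Place data bits at non-power-of-two positions: b3=0, b5=1, b6=0, b7=0, b9=0, b10=1, b11=0, b12=0, b13=0, b14=0, b15=0, b17=0, b18=1, b19=0, b20=1, b21=0, b22=1, b23=1, b24=0, b25=1, b26=0, b27=1, b28=1, b29=1, b30=0, b31=0.
p1 = XOR of data positions {3,5,7,9,11,13,15,17,19,21,23,25,27,29,31} = 0⊕1⊕0⊕0⊕0⊕0⊕0⊕0⊕0⊕0⊕1⊕1⊕1⊕1⊕0 = 1
p2 = XOR of data positions {3,6,7,10,11,14,15,18,19,22,23,26,27,30,31} = 0⊕0⊕0⊕1⊕0⊕0⊕0⊕1⊕0⊕1⊕1⊕0⊕1⊕0⊕0 = 1
p4 = XOR of data positions {5,6,7,12,13,14,15,20,21,22,23,28,29,30,31} = 1⊕0⊕0⊕0⊕0⊕0⊕0⊕1⊕0⊕1⊕1⊕1⊕1⊕0⊕0 = 0
p8 = XOR of data positions {9,10,11,12,13,14,15,24,25,26,27,28,29,30,31} = 0⊕1⊕0⊕0⊕0⊕0⊕0⊕0⊕1⊕0⊕1⊕1⊕1⊕0⊕0 = 1
p16 = XOR of data positions {17,18,19,20,21,22,23,24,25,26,27,28,29,30,31} = 0⊕1⊕0⊕1⊕0⊕1⊕1⊕0⊕1⊕0⊕1⊕1⊕1⊕0⊕0 = 0
Codeword b1..b31 = 1100100101000000010101101011100

1100100101000000010101101011100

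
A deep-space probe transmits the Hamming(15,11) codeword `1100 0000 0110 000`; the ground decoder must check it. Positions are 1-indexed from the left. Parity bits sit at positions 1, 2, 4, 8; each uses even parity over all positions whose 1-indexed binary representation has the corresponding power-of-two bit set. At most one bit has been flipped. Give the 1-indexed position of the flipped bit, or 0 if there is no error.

2

s1: b1⊕b3⊕b5⊕b7⊕b9⊕b11⊕b13⊕b15 = 1⊕0⊕0⊕0⊕0⊕1⊕0⊕0 = 0
s2: b2⊕b3⊕b6⊕b7⊕b10⊕b11⊕b14⊕b15 = 1⊕0⊕0⊕0⊕1⊕1⊕0⊕0 = 1
s4: b4⊕b5⊕b6⊕b7⊕b12⊕b13⊕b14⊕b15 = 0⊕0⊕0⊕0⊕0⊕0⊕0⊕0 = 0
s8: b8⊕b9⊕b10⊕b11⊕b12⊕b13⊕b14⊕b15 = 0⊕0⊕1⊕1⊕0⊕0⊕0⊕0 = 0
Syndrome (s8...s1) = 0010 → position 2.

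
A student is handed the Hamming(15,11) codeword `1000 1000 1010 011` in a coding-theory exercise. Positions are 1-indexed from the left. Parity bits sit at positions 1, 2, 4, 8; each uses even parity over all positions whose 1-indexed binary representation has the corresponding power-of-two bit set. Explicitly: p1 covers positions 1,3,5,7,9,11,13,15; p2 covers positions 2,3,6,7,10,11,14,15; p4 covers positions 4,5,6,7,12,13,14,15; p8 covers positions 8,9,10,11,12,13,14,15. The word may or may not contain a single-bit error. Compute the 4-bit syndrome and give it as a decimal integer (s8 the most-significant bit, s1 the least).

s1: b1⊕b3⊕b5⊕b7⊕b9⊕b11⊕b13⊕b15 = 1⊕0⊕1⊕0⊕1⊕1⊕0⊕1 = 1
s2: b2⊕b3⊕b6⊕b7⊕b10⊕b11⊕b14⊕b15 = 0⊕0⊕0⊕0⊕0⊕1⊕1⊕1 = 1
s4: b4⊕b5⊕b6⊕b7⊕b12⊕b13⊕b14⊕b15 = 0⊕1⊕0⊕0⊕0⊕0⊕1⊕1 = 1
s8: b8⊕b9⊕b10⊕b11⊕b12⊕b13⊕b14⊕b15 = 0⊕1⊕0⊕1⊕0⊕0⊕1⊕1 = 0
Syndrome (s8...s1) = 0111 → position 7.

7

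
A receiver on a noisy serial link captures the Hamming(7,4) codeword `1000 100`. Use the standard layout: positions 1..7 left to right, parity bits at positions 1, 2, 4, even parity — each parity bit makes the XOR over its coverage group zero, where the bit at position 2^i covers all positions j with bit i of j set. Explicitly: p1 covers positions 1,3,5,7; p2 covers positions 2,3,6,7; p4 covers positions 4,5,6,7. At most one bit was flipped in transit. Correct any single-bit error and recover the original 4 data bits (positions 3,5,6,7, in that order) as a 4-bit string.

s1: b1⊕b3⊕b5⊕b7 = 1⊕0⊕1⊕0 = 0
s2: b2⊕b3⊕b6⊕b7 = 0⊕0⊕0⊕0 = 0
s4: b4⊕b5⊕b6⊕b7 = 0⊕1⊕0⊕0 = 1
Syndrome (s4...s1) = 100 → position 4.
Flip bit 4: corrected codeword = 1001100
Data bits at positions 3,5,6,7: 0100

0100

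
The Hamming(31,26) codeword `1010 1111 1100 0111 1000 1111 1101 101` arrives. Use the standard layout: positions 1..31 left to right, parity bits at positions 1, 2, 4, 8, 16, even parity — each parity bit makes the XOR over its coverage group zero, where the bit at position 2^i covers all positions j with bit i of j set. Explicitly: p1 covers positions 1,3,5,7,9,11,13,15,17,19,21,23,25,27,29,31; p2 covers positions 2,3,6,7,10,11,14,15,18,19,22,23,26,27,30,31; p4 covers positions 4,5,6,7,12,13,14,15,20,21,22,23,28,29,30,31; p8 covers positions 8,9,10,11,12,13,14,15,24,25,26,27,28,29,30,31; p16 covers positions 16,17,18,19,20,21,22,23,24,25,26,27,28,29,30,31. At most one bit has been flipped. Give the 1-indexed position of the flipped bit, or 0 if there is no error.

28

s1: b1⊕b3⊕b5⊕b7⊕b9⊕b11⊕b13⊕b15⊕b17⊕b19⊕b21⊕b23⊕b25⊕b27⊕b29⊕b31 = 1⊕1⊕1⊕1⊕1⊕0⊕0⊕1⊕1⊕0⊕1⊕1⊕1⊕0⊕1⊕1 = 0
s2: b2⊕b3⊕b6⊕b7⊕b10⊕b11⊕b14⊕b15⊕b18⊕b19⊕b22⊕b23⊕b26⊕b27⊕b30⊕b31 = 0⊕1⊕1⊕1⊕1⊕0⊕1⊕1⊕0⊕0⊕1⊕1⊕1⊕0⊕0⊕1 = 0
s4: b4⊕b5⊕b6⊕b7⊕b12⊕b13⊕b14⊕b15⊕b20⊕b21⊕b22⊕b23⊕b28⊕b29⊕b30⊕b31 = 0⊕1⊕1⊕1⊕0⊕0⊕1⊕1⊕0⊕1⊕1⊕1⊕1⊕1⊕0⊕1 = 1
s8: b8⊕b9⊕b10⊕b11⊕b12⊕b13⊕b14⊕b15⊕b24⊕b25⊕b26⊕b27⊕b28⊕b29⊕b30⊕b31 = 1⊕1⊕1⊕0⊕0⊕0⊕1⊕1⊕1⊕1⊕1⊕0⊕1⊕1⊕0⊕1 = 1
s16: b16⊕b17⊕b18⊕b19⊕b20⊕b21⊕b22⊕b23⊕b24⊕b25⊕b26⊕b27⊕b28⊕b29⊕b30⊕b31 = 1⊕1⊕0⊕0⊕0⊕1⊕1⊕1⊕1⊕1⊕1⊕0⊕1⊕1⊕0⊕1 = 1
Syndrome (s16...s1) = 11100 → position 28.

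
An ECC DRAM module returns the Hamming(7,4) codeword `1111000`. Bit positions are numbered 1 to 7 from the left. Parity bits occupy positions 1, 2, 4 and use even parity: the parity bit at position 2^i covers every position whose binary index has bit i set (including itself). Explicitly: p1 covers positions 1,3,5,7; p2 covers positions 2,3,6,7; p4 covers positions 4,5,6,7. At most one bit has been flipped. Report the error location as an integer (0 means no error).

4

s1: b1⊕b3⊕b5⊕b7 = 1⊕1⊕0⊕0 = 0
s2: b2⊕b3⊕b6⊕b7 = 1⊕1⊕0⊕0 = 0
s4: b4⊕b5⊕b6⊕b7 = 1⊕0⊕0⊕0 = 1
Syndrome (s4...s1) = 100 → position 4.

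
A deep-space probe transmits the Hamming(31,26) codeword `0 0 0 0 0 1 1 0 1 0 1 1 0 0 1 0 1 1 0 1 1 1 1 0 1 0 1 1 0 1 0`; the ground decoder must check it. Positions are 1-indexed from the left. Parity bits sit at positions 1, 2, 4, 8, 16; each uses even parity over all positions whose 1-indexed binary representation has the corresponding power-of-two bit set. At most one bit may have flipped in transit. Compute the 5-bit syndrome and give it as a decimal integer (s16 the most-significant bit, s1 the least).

s1: b1⊕b3⊕b5⊕b7⊕b9⊕b11⊕b13⊕b15⊕b17⊕b19⊕b21⊕b23⊕b25⊕b27⊕b29⊕b31 = 0⊕0⊕0⊕1⊕1⊕1⊕0⊕1⊕1⊕0⊕1⊕1⊕1⊕1⊕0⊕0 = 1
s2: b2⊕b3⊕b6⊕b7⊕b10⊕b11⊕b14⊕b15⊕b18⊕b19⊕b22⊕b23⊕b26⊕b27⊕b30⊕b31 = 0⊕0⊕1⊕1⊕0⊕1⊕0⊕1⊕1⊕0⊕1⊕1⊕0⊕1⊕1⊕0 = 1
s4: b4⊕b5⊕b6⊕b7⊕b12⊕b13⊕b14⊕b15⊕b20⊕b21⊕b22⊕b23⊕b28⊕b29⊕b30⊕b31 = 0⊕0⊕1⊕1⊕1⊕0⊕0⊕1⊕1⊕1⊕1⊕1⊕1⊕0⊕1⊕0 = 0
s8: b8⊕b9⊕b10⊕b11⊕b12⊕b13⊕b14⊕b15⊕b24⊕b25⊕b26⊕b27⊕b28⊕b29⊕b30⊕b31 = 0⊕1⊕0⊕1⊕1⊕0⊕0⊕1⊕0⊕1⊕0⊕1⊕1⊕0⊕1⊕0 = 0
s16: b16⊕b17⊕b18⊕b19⊕b20⊕b21⊕b22⊕b23⊕b24⊕b25⊕b26⊕b27⊕b28⊕b29⊕b30⊕b31 = 0⊕1⊕1⊕0⊕1⊕1⊕1⊕1⊕0⊕1⊕0⊕1⊕1⊕0⊕1⊕0 = 0
Syndrome (s16...s1) = 00011 → position 3.

3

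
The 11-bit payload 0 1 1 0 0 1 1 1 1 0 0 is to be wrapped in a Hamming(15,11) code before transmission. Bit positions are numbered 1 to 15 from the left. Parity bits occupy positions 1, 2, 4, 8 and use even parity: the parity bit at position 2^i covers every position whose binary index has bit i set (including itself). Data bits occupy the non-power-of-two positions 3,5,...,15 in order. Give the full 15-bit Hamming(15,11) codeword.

Place data bits at non-power-of-two positions: b3=0, b5=1, b6=1, b7=0, b9=0, b10=1, b11=1, b12=1, b13=1, b14=0, b15=0.
p1 = XOR of data positions {3,5,7,9,11,13,15} = 0⊕1⊕0⊕0⊕1⊕1⊕0 = 1
p2 = XOR of data positions {3,6,7,10,11,14,15} = 0⊕1⊕0⊕1⊕1⊕0⊕0 = 1
p4 = XOR of data positions {5,6,7,12,13,14,15} = 1⊕1⊕0⊕1⊕1⊕0⊕0 = 0
p8 = XOR of data positions {9,10,11,12,13,14,15} = 0⊕1⊕1⊕1⊕1⊕0⊕0 = 0
Codeword b1..b15 = 110011000111100

110011000111100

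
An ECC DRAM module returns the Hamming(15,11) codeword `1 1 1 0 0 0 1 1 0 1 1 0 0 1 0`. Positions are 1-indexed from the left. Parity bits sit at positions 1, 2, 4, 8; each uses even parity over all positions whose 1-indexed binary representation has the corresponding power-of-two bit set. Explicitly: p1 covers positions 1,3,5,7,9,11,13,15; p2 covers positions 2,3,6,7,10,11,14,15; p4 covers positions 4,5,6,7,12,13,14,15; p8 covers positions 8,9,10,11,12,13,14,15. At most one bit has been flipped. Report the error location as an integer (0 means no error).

0

s1: b1⊕b3⊕b5⊕b7⊕b9⊕b11⊕b13⊕b15 = 1⊕1⊕0⊕1⊕0⊕1⊕0⊕0 = 0
s2: b2⊕b3⊕b6⊕b7⊕b10⊕b11⊕b14⊕b15 = 1⊕1⊕0⊕1⊕1⊕1⊕1⊕0 = 0
s4: b4⊕b5⊕b6⊕b7⊕b12⊕b13⊕b14⊕b15 = 0⊕0⊕0⊕1⊕0⊕0⊕1⊕0 = 0
s8: b8⊕b9⊕b10⊕b11⊕b12⊕b13⊕b14⊕b15 = 1⊕0⊕1⊕1⊕0⊕0⊕1⊕0 = 0
Syndrome (s8...s1) = 0000 → position 0 (no error).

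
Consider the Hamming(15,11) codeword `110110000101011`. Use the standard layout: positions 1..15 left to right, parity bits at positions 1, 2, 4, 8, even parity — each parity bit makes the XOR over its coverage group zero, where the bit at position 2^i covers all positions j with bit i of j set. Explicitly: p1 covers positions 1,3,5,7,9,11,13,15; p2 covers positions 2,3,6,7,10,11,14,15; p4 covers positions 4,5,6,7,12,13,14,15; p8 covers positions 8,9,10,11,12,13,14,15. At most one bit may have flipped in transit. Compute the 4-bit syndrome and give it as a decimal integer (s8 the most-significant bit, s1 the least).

5

s1: b1⊕b3⊕b5⊕b7⊕b9⊕b11⊕b13⊕b15 = 1⊕0⊕1⊕0⊕0⊕0⊕0⊕1 = 1
s2: b2⊕b3⊕b6⊕b7⊕b10⊕b11⊕b14⊕b15 = 1⊕0⊕0⊕0⊕1⊕0⊕1⊕1 = 0
s4: b4⊕b5⊕b6⊕b7⊕b12⊕b13⊕b14⊕b15 = 1⊕1⊕0⊕0⊕1⊕0⊕1⊕1 = 1
s8: b8⊕b9⊕b10⊕b11⊕b12⊕b13⊕b14⊕b15 = 0⊕0⊕1⊕0⊕1⊕0⊕1⊕1 = 0
Syndrome (s8...s1) = 0101 → position 5.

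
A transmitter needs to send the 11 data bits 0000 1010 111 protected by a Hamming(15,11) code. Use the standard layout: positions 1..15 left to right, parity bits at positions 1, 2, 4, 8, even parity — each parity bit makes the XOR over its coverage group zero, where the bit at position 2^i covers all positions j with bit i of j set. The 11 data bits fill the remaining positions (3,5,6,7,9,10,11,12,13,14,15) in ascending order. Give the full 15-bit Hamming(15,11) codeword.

010100011010111

Place data bits at non-power-of-two positions: b3=0, b5=0, b6=0, b7=0, b9=1, b10=0, b11=1, b12=0, b13=1, b14=1, b15=1.
p1 = XOR of data positions {3,5,7,9,11,13,15} = 0⊕0⊕0⊕1⊕1⊕1⊕1 = 0
p2 = XOR of data positions {3,6,7,10,11,14,15} = 0⊕0⊕0⊕0⊕1⊕1⊕1 = 1
p4 = XOR of data positions {5,6,7,12,13,14,15} = 0⊕0⊕0⊕0⊕1⊕1⊕1 = 1
p8 = XOR of data positions {9,10,11,12,13,14,15} = 1⊕0⊕1⊕0⊕1⊕1⊕1 = 1
Codeword b1..b15 = 010100011010111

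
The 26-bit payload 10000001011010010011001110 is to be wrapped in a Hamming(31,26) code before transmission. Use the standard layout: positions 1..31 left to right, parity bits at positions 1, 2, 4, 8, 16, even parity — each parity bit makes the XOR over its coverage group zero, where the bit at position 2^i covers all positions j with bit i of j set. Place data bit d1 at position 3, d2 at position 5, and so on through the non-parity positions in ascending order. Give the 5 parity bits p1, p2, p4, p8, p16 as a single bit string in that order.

Place data bits at non-power-of-two positions: b3=1, b5=0, b6=0, b7=0, b9=0, b10=0, b11=0, b12=1, b13=0, b14=1, b15=1, b17=0, b18=1, b19=0, b20=0, b21=1, b22=0, b23=0, b24=1, b25=1, b26=0, b27=0, b28=1, b29=1, b30=1, b31=0.
p1 = XOR of data positions {3,5,7,9,11,13,15,17,19,21,23,25,27,29,31} = 1⊕0⊕0⊕0⊕0⊕0⊕1⊕0⊕0⊕1⊕0⊕1⊕0⊕1⊕0 = 1
p2 = XOR of data positions {3,6,7,10,11,14,15,18,19,22,23,26,27,30,31} = 1⊕0⊕0⊕0⊕0⊕1⊕1⊕1⊕0⊕0⊕0⊕0⊕0⊕1⊕0 = 1
p4 = XOR of data positions {5,6,7,12,13,14,15,20,21,22,23,28,29,30,31} = 0⊕0⊕0⊕1⊕0⊕1⊕1⊕0⊕1⊕0⊕0⊕1⊕1⊕1⊕0 = 1
p8 = XOR of data positions {9,10,11,12,13,14,15,24,25,26,27,28,29,30,31} = 0⊕0⊕0⊕1⊕0⊕1⊕1⊕1⊕1⊕0⊕0⊕1⊕1⊕1⊕0 = 0
p16 = XOR of data positions {17,18,19,20,21,22,23,24,25,26,27,28,29,30,31} = 0⊕1⊕0⊕0⊕1⊕0⊕0⊕1⊕1⊕0⊕0⊕1⊕1⊕1⊕0 = 1
Parity bits p1,p2,p4,p8,p16 = 11101

11101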